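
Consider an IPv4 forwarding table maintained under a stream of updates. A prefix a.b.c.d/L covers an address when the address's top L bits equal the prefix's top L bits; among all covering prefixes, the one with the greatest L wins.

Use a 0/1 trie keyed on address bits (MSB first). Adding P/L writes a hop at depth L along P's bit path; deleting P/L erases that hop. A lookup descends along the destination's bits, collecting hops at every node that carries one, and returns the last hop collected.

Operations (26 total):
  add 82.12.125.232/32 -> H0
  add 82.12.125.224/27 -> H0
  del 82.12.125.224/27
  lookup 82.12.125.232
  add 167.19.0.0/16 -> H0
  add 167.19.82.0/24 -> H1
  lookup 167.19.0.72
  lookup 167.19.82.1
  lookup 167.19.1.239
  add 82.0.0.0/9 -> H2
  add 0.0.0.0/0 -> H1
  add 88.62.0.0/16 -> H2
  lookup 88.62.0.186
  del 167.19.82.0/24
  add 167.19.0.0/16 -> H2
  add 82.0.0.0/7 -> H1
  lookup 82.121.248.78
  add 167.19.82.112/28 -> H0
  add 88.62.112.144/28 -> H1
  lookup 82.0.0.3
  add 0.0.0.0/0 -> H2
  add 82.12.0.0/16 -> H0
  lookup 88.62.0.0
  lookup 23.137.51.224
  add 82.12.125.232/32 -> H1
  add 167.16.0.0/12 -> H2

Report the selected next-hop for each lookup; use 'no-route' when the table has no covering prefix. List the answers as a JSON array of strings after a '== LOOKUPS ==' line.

Trace:
  add 82.12.125.232/32 -> H0 at depth 32
  add 82.12.125.224/27 -> H0 at depth 27
  - 82.12.125.224/27 clear@27
  Q 82.12.125.232: descend 01010010000011000111110111101000 ; hops seen [H0] ; pick H0
  add 167.19.0.0/16 -> H0 at depth 16
  add 167.19.82.0/24 -> H1 at depth 24
  Q 167.19.0.72: descend 10100111000100110 ; hops seen [H0] ; pick H0
  Q 167.19.82.1: descend 101001110001001101010010 ; hops seen [H0,H1] ; pick H1
  Q 167.19.1.239: descend 10100111000100110 ; hops seen [H0] ; pick H0
  add 82.0.0.0/9 -> H2 at depth 9
  add 0.0.0.0/0 -> H1 at depth 0
  add 88.62.0.0/16 -> H2 at depth 16
  Q 88.62.0.186: descend 0101100000111110 ; hops seen [H1,H2] ; pick H2
  - 167.19.82.0/24 clear@24
  add 167.19.0.0/16 -> H2 at depth 16
  add 82.0.0.0/7 -> H1 at depth 7
  Q 82.121.248.78: descend 010100100 ; hops seen [H1,H1,H2] ; pick H2
  add 167.19.82.112/28 -> H0 at depth 28
  add 88.62.112.144/28 -> H1 at depth 28
  Q 82.0.0.3: descend 010100100000 ; hops seen [H1,H1,H2] ; pick H2
  add 0.0.0.0/0 -> H2 at depth 0
  add 82.12.0.0/16 -> H0 at depth 16
  Q 88.62.0.0: descend 01011000001111100 ; hops seen [H2,H2] ; pick H2
  Q 23.137.51.224: descend 0 ; hops seen [H2] ; pick H2
  add 82.12.125.232/32 -> H1 at depth 32
  add 167.16.0.0/12 -> H2 at depth 12

== LOOKUPS ==
["H0","H0","H1","H0","H2","H2","H2","H2","H2"]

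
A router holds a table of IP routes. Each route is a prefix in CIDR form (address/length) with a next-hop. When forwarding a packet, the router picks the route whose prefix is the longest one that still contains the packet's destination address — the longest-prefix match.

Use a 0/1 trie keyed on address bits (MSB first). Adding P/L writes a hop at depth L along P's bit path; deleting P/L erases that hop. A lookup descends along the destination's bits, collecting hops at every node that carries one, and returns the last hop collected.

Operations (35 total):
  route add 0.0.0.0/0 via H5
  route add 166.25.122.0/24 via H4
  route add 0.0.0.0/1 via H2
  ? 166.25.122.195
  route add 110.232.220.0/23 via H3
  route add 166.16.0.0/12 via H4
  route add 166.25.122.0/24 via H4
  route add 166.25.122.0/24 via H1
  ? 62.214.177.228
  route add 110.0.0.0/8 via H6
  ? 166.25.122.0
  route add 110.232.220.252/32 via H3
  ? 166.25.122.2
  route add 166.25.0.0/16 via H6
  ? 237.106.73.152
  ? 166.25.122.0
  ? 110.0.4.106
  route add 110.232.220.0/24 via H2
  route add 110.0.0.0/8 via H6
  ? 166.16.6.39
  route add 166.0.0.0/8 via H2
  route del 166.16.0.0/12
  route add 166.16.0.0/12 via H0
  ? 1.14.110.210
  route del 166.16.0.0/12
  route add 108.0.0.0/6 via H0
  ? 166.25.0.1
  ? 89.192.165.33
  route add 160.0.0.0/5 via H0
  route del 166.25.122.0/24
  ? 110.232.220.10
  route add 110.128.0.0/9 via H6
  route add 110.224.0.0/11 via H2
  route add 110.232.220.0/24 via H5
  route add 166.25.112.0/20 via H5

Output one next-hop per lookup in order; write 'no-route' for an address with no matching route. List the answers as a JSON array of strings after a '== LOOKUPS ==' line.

Trace:
  add 0.0.0.0/0 -> H5 at depth 0
  add 166.25.122.0/24 -> H4 at depth 24
  add 0.0.0.0/1 -> H2 at depth 1
  Q 166.25.122.195: descend 101001100001100101111010 ; hops seen [H5,H4] ; pick H4
  add 110.232.220.0/23 -> H3 at depth 23
  add 166.16.0.0/12 -> H4 at depth 12
  add 166.25.122.0/24 -> H4 at depth 24
  add 166.25.122.0/24 -> H1 at depth 24
  Q 62.214.177.228: descend 0 ; hops seen [H5,H2] ; pick H2
  add 110.0.0.0/8 -> H6 at depth 8
  Q 166.25.122.0: descend 101001100001100101111010 ; hops seen [H5,H4,H1] ; pick H1
  add 110.232.220.252/32 -> H3 at depth 32
  Q 166.25.122.2: descend 101001100001100101111010 ; hops seen [H5,H4,H1] ; pick H1
  add 166.25.0.0/16 -> H6 at depth 16
  Q 237.106.73.152: descend 1 ; hops seen [H5] ; pick H5
  Q 166.25.122.0: descend 101001100001100101111010 ; hops seen [H5,H4,H6,H1] ; pick H1
  Q 110.0.4.106: descend 01101110 ; hops seen [H5,H2,H6] ; pick H6
  add 110.232.220.0/24 -> H2 at depth 24
  add 110.0.0.0/8 -> H6 at depth 8
  Q 166.16.6.39: descend 101001100001 ; hops seen [H5,H4] ; pick H4
  add 166.0.0.0/8 -> H2 at depth 8
  del 166.16.0.0/12 (clear depth 12)
  add 166.16.0.0/12 -> H0 at depth 12
  Q 1.14.110.210: descend 0 ; hops seen [H5,H2] ; pick H2
  del 166.16.0.0/12 (clear depth 12)
  add 108.0.0.0/6 -> H0 at depth 6
  Q 166.25.0.1: descend 10100110000110010 ; hops seen [H5,H2,H6] ; pick H6
  Q 89.192.165.33: descend 01 ; hops seen [H5,H2] ; pick H2
  add 160.0.0.0/5 -> H0 at depth 5
  del 166.25.122.0/24 (clear depth 24)
  Q 110.232.220.10: descend 011011101110100011011100 ; hops seen [H5,H2,H0,H6,H3,H2] ; pick H2
  add 110.128.0.0/9 -> H6 at depth 9
  add 110.224.0.0/11 -> H2 at depth 11
  add 110.232.220.0/24 -> H5 at depth 24
  add 166.25.112.0/20 -> H5 at depth 20

== LOOKUPS ==
["H4","H2","H1","H1","H5","H1","H6","H4","H2","H6","H2","H2"]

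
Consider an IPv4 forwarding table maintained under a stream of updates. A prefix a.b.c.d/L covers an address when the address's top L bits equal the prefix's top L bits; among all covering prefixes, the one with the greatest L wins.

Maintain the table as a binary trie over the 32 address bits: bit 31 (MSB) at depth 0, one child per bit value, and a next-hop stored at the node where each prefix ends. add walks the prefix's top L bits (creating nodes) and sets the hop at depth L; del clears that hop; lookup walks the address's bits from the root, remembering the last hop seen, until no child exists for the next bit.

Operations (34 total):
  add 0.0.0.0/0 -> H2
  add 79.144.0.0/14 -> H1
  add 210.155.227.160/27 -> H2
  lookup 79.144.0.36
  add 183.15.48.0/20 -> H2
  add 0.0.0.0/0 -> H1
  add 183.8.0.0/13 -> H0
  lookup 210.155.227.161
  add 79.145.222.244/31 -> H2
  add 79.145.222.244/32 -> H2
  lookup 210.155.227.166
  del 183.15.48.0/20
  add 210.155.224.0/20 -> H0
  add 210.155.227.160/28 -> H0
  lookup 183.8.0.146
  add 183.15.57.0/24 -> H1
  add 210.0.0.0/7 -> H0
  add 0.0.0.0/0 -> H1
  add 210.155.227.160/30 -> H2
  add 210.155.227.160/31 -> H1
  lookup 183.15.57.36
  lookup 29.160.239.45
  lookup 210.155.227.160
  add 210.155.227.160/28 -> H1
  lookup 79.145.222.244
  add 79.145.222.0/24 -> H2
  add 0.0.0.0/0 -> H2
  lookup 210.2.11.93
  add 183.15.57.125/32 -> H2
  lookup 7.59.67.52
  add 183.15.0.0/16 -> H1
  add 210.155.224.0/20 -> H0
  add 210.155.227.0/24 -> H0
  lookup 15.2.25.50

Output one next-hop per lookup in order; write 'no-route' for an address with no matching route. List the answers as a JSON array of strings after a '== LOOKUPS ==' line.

Apply in order:
  add 0.0.0.0/0 -> H2 at depth 0
  add 79.144.0.0/14 -> H1 at depth 14
  add 210.155.227.160/27 -> H2 at depth 27
  lookup 79.144.0.36: bits 01001111100100 walk d0:H2→d1:-→d2:-→d3:-→d4:-→d5:-→d6:-→d7:-→d8:-→d9:-→d10:-→d11:-→d12:-→d13:-→d14:H1 -> H1
  add 183.15.48.0/20 -> H2 at depth 20
  add 0.0.0.0/0 -> H1 at depth 0
  add 183.8.0.0/13 -> H0 at depth 13
  lookup 210.155.227.161: bits 110100101001101111100011101 walk d0:H1→d1:-→d2:-→d3:-→d4:-→d5:-→d6:-→d7:-→d8:-→d9:-→d10:-→d11:-→d12:-→d13:-→d14:-→d15:-→d16:-→d17:-→d18:-→d19:-→d20:-→d21:-→d22:-→d23:-→d24:-→d25:-→d26:-→d27:H2 -> H2
  add 79.145.222.244/31 -> H2 at depth 31
  add 79.145.222.244/32 -> H2 at depth 32
  lookup 210.155.227.166: bits 110100101001101111100011101 walk d0:H1→d1:-→d2:-→d3:-→d4:-→d5:-→d6:-→d7:-→d8:-→d9:-→d10:-→d11:-→d12:-→d13:-→d14:-→d15:-→d16:-→d17:-→d18:-→d19:-→d20:-→d21:-→d22:-→d23:-→d24:-→d25:-→d26:-→d27:H2 -> H2
  - 183.15.48.0/20 clear@20
  add 210.155.224.0/20 -> H0 at depth 20
  add 210.155.227.160/28 -> H0 at depth 28
  lookup 183.8.0.146: bits 1011011100001 walk d0:H1→d1:-→d2:-→d3:-→d4:-→d5:-→d6:-→d7:-→d8:-→d9:-→d10:-→d11:-→d12:-→d13:H0 -> H0
  add 183.15.57.0/24 -> H1 at depth 24
  add 210.0.0.0/7 -> H0 at depth 7
  add 0.0.0.0/0 -> H1 at depth 0
  add 210.155.227.160/30 -> H2 at depth 30
  add 210.155.227.160/31 -> H1 at depth 31
  lookup 183.15.57.36: bits 101101110000111100111001 walk d0:H1→d1:-→d2:-→d3:-→d4:-→d5:-→d6:-→d7:-→d8:-→d9:-→d10:-→d11:-→d12:-→d13:H0→d14:-→d15:-→d16:-→d17:-→d18:-→d19:-→d20:-→d21:-→d22:-→d23:-→d24:H1 -> H1
  lookup 29.160.239.45: bits 0 walk d0:H1→d1:- -> H1
  lookup 210.155.227.160: bits 1101001010011011111000111010000 walk d0:H1→d1:-→d2:-→d3:-→d4:-→d5:-→d6:-→d7:H0→d8:-→d9:-→d10:-→d11:-→d12:-→d13:-→d14:-→d15:-→d16:-→d17:-→d18:-→d19:-→d20:H0→d21:-→d22:-→d23:-→d24:-→d25:-→d26:-→d27:H2→d28:H0→d29:-→d30:H2→d31:H1 -> H1
  add 210.155.227.160/28 -> H1 at depth 28
  lookup 79.145.222.244: bits 01001111100100011101111011110100 walk d0:H1→d1:-→d2:-→d3:-→d4:-→d5:-→d6:-→d7:-→d8:-→d9:-→d10:-→d11:-→d12:-→d13:-→d14:H1→d15:-→d16:-→d17:-→d18:-→d19:-→d20:-→d21:-→d22:-→d23:-→d24:-→d25:-→d26:-→d27:-→d28:-→d29:-→d30:-→d31:H2→d32:H2 -> H2
  add 79.145.222.0/24 -> H2 at depth 24
  add 0.0.0.0/0 -> H2 at depth 0
  lookup 210.2.11.93: bits 11010010 walk d0:H2→d1:-→d2:-→d3:-→d4:-→d5:-→d6:-→d7:H0→d8:- -> H0
  add 183.15.57.125/32 -> H2 at depth 32
  lookup 7.59.67.52: bits 0 walk d0:H2→d1:- -> H2
  add 183.15.0.0/16 -> H1 at depth 16
  add 210.155.224.0/20 -> H0 at depth 20
  add 210.155.227.0/24 -> H0 at depth 24
  lookup 15.2.25.50: bits 0 walk d0:H2→d1:- -> H2

== LOOKUPS ==
["H1","H2","H2","H0","H1","H1","H1","H2","H0","H2","H2"]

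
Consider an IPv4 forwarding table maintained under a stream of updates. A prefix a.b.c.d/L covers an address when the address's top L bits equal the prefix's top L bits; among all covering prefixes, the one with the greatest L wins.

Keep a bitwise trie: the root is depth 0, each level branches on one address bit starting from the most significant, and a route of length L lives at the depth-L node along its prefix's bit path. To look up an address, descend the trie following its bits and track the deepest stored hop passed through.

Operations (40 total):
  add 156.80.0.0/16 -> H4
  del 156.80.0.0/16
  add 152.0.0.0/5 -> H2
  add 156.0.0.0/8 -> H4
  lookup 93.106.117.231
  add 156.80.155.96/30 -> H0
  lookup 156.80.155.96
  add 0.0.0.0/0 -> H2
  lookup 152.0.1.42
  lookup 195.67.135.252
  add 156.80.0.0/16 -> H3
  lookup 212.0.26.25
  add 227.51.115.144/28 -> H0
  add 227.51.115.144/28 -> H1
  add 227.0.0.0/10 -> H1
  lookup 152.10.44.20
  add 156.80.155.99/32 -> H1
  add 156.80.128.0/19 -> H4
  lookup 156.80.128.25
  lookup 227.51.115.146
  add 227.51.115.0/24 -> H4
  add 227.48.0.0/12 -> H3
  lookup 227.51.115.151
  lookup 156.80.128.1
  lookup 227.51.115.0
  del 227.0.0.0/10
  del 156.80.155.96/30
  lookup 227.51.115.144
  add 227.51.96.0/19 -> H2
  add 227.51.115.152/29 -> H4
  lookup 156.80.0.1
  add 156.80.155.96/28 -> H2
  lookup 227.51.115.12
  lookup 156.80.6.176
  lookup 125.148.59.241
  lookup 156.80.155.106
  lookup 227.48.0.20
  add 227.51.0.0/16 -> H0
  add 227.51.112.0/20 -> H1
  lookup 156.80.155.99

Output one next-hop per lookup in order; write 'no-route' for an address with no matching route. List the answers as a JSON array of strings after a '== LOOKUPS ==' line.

Trace:
  + 156.80.0.0/16 (H4) depth=16
  del 156.80.0.0/16 (clear depth 16)
  + 152.0.0.0/5 (H2) depth=5
  + 156.0.0.0/8 (H4) depth=8
  ? 93.106.117.231  path d0:-  best=no-route
  + 156.80.155.96/30 (H0) depth=30
  ? 156.80.155.96  path d0:-→d1:-→d2:-→d3:-→d4:-→d5:H2→d6:-→d7:-→d8:H4→d9:-→d10:-→d11:-→d12:-→d13:-→d14:-→d15:-→d16:-→d17:-→d18:-→d19:-→d20:-→d21:-→d22:-→d23:-→d24:-→d25:-→d26:-→d27:-→d28:-→d29:-→d30:H0  best=H0
  + 0.0.0.0/0 (H2) depth=0
  ? 152.0.1.42  path d0:H2→d1:-→d2:-→d3:-→d4:-→d5:H2  best=H2
  ? 195.67.135.252  path d0:H2→d1:-  best=H2
  + 156.80.0.0/16 (H3) depth=16
  ? 212.0.26.25  path d0:H2→d1:-  best=H2
  + 227.51.115.144/28 (H0) depth=28
  + 227.51.115.144/28 (H1) depth=28
  + 227.0.0.0/10 (H1) depth=10
  ? 152.10.44.20  path d0:H2→d1:-→d2:-→d3:-→d4:-→d5:H2  best=H2
  + 156.80.155.99/32 (H1) depth=32
  + 156.80.128.0/19 (H4) depth=19
  ? 156.80.128.25  path d0:H2→d1:-→d2:-→d3:-→d4:-→d5:H2→d6:-→d7:-→d8:H4→d9:-→d10:-→d11:-→d12:-→d13:-→d14:-→d15:-→d16:H3→d17:-→d18:-→d19:H4  best=H4
  ? 227.51.115.146  path d0:H2→d1:-→d2:-→d3:-→d4:-→d5:-→d6:-→d7:-→d8:-→d9:-→d10:H1→d11:-→d12:-→d13:-→d14:-→d15:-→d16:-→d17:-→d18:-→d19:-→d20:-→d21:-→d22:-→d23:-→d24:-→d25:-→d26:-→d27:-→d28:H1  best=H1
  + 227.51.115.0/24 (H4) depth=24
  + 227.48.0.0/12 (H3) depth=12
  ? 227.51.115.151  path d0:H2→d1:-→d2:-→d3:-→d4:-→d5:-→d6:-→d7:-→d8:-→d9:-→d10:H1→d11:-→d12:H3→d13:-→d14:-→d15:-→d16:-→d17:-→d18:-→d19:-→d20:-→d21:-→d22:-→d23:-→d24:H4→d25:-→d26:-→d27:-→d28:H1  best=H1
  ? 156.80.128.1  path d0:H2→d1:-→d2:-→d3:-→d4:-→d5:H2→d6:-→d7:-→d8:H4→d9:-→d10:-→d11:-→d12:-→d13:-→d14:-→d15:-→d16:H3→d17:-→d18:-→d19:H4  best=H4
  ? 227.51.115.0  path d0:H2→d1:-→d2:-→d3:-→d4:-→d5:-→d6:-→d7:-→d8:-→d9:-→d10:H1→d11:-→d12:H3→d13:-→d14:-→d15:-→d16:-→d17:-→d18:-→d19:-→d20:-→d21:-→d22:-→d23:-→d24:H4  best=H4
  del 227.0.0.0/10 (clear depth 10)
  del 156.80.155.96/30 (clear depth 30)
  ? 227.51.115.144  path d0:H2→d1:-→d2:-→d3:-→d4:-→d5:-→d6:-→d7:-→d8:-→d9:-→d10:-→d11:-→d12:H3→d13:-→d14:-→d15:-→d16:-→d17:-→d18:-→d19:-→d20:-→d21:-→d22:-→d23:-→d24:H4→d25:-→d26:-→d27:-→d28:H1  best=H1
  + 227.51.96.0/19 (H2) depth=19
  + 227.51.115.152/29 (H4) depth=29
  ? 156.80.0.1  path d0:H2→d1:-→d2:-→d3:-→d4:-→d5:H2→d6:-→d7:-→d8:H4→d9:-→d10:-→d11:-→d12:-→d13:-→d14:-→d15:-→d16:H3  best=H3
  + 156.80.155.96/28 (H2) depth=28
  ? 227.51.115.12  path d0:H2→d1:-→d2:-→d3:-→d4:-→d5:-→d6:-→d7:-→d8:-→d9:-→d10:-→d11:-→d12:H3→d13:-→d14:-→d15:-→d16:-→d17:-→d18:-→d19:H2→d20:-→d21:-→d22:-→d23:-→d24:H4  best=H4
  ? 156.80.6.176  path d0:H2→d1:-→d2:-→d3:-→d4:-→d5:H2→d6:-→d7:-→d8:H4→d9:-→d10:-→d11:-→d12:-→d13:-→d14:-→d15:-→d16:H3  best=H3
  ? 125.148.59.241  path d0:H2  best=H2
  ? 156.80.155.106  path d0:H2→d1:-→d2:-→d3:-→d4:-→d5:H2→d6:-→d7:-→d8:H4→d9:-→d10:-→d11:-→d12:-→d13:-→d14:-→d15:-→d16:H3→d17:-→d18:-→d19:H4→d20:-→d21:-→d22:-→d23:-→d24:-→d25:-→d26:-→d27:-→d28:H2  best=H2
  ? 227.48.0.20  path d0:H2→d1:-→d2:-→d3:-→d4:-→d5:-→d6:-→d7:-→d8:-→d9:-→d10:-→d11:-→d12:H3→d13:-→d14:-  best=H3
  + 227.51.0.0/16 (H0) depth=16
  + 227.51.112.0/20 (H1) depth=20
  ? 156.80.155.99  path d0:H2→d1:-→d2:-→d3:-→d4:-→d5:H2→d6:-→d7:-→d8:H4→d9:-→d10:-→d11:-→d12:-→d13:-→d14:-→d15:-→d16:H3→d17:-→d18:-→d19:H4→d20:-→d21:-→d22:-→d23:-→d24:-→d25:-→d26:-→d27:-→d28:H2→d29:-→d30:-→d31:-→d32:H1  best=H1

== LOOKUPS ==
["no-route","H0","H2","H2","H2","H2","H4","H1","H1","H4","H4","H1","H3","H4","H3","H2","H2","H3","H1"]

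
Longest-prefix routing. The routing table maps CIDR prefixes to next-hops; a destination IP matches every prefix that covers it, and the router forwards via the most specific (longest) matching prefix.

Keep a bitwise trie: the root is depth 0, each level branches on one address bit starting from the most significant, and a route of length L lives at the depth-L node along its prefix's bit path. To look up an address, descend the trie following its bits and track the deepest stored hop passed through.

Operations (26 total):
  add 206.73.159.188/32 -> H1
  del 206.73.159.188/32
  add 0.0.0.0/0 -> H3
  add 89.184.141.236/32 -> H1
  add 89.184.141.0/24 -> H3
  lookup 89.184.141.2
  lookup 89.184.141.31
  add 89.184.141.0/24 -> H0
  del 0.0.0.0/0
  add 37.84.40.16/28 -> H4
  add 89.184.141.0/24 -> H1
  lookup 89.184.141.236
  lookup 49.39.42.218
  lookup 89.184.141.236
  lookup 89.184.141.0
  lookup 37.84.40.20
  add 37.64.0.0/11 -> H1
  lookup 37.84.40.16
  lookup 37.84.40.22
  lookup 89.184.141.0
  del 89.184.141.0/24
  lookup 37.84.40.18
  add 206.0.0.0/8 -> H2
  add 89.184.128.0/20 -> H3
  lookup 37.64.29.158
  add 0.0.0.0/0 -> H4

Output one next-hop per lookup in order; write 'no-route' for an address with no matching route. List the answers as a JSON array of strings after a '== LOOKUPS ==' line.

Apply in order:
  add 206.73.159.188/32 -> H1 at depth 32
  - 206.73.159.188/32 clear@32
  add 0.0.0.0/0 -> H3 at depth 0
  add 89.184.141.236/32 -> H1 at depth 32
  add 89.184.141.0/24 -> H3 at depth 24
  Q 89.184.141.2: descend 010110011011100010001101 ; hops seen [H3,H3] ; pick H3
  Q 89.184.141.31: descend 010110011011100010001101 ; hops seen [H3,H3] ; pick H3
  add 89.184.141.0/24 -> H0 at depth 24
  - 0.0.0.0/0 clear@0
  add 37.84.40.16/28 -> H4 at depth 28
  add 89.184.141.0/24 -> H1 at depth 24
  Q 89.184.141.236: descend 01011001101110001000110111101100 ; hops seen [H1,H1] ; pick H1
  Q 49.39.42.218: descend 001 ; hops seen [∅] ; pick no-route
  Q 89.184.141.236: descend 01011001101110001000110111101100 ; hops seen [H1,H1] ; pick H1
  Q 89.184.141.0: descend 010110011011100010001101 ; hops seen [H1] ; pick H1
  Q 37.84.40.20: descend 0010010101010100001010000001 ; hops seen [H4] ; pick H4
  add 37.64.0.0/11 -> H1 at depth 11
  Q 37.84.40.16: descend 0010010101010100001010000001 ; hops seen [H1,H4] ; pick H4
  Q 37.84.40.22: descend 0010010101010100001010000001 ; hops seen [H1,H4] ; pick H4
  Q 89.184.141.0: descend 010110011011100010001101 ; hops seen [H1] ; pick H1
  - 89.184.141.0/24 clear@24
  Q 37.84.40.18: descend 0010010101010100001010000001 ; hops seen [H1,H4] ; pick H4
  add 206.0.0.0/8 -> H2 at depth 8
  add 89.184.128.0/20 -> H3 at depth 20
  Q 37.64.29.158: descend 00100101010 ; hops seen [H1] ; pick H1
  add 0.0.0.0/0 -> H4 at depth 0

== LOOKUPS ==
["H3","H3","H1","no-route","H1","H1","H4","H4","H4","H1","H4","H1"]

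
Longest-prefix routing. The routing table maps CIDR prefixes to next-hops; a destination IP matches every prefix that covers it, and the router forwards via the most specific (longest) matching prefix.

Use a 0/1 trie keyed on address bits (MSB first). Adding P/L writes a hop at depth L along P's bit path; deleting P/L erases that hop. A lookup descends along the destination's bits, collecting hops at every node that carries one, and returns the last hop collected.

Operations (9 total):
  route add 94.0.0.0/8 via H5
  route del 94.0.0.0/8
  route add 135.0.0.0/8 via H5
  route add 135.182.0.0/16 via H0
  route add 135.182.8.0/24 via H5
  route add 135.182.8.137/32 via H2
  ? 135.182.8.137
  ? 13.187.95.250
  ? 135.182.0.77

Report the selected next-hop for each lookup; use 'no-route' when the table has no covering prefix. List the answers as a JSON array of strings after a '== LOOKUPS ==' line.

Apply in order:
  add 94.0.0.0/8 -> H5 at depth 8
  del 94.0.0.0/8 (clear depth 8)
  add 135.0.0.0/8 -> H5 at depth 8
  add 135.182.0.0/16 -> H0 at depth 16
  add 135.182.8.0/24 -> H5 at depth 24
  add 135.182.8.137/32 -> H2 at depth 32
  lookup 135.182.8.137: bits 10000111101101100000100010001001 walk d0:-→d1:-→d2:-→d3:-→d4:-→d5:-→d6:-→d7:-→d8:H5→d9:-→d10:-→d11:-→d12:-→d13:-→d14:-→d15:-→d16:H0→d17:-→d18:-→d19:-→d20:-→d21:-→d22:-→d23:-→d24:H5→d25:-→d26:-→d27:-→d28:-→d29:-→d30:-→d31:-→d32:H2 -> H2
  lookup 13.187.95.250: bits 0 walk d0:-→d1:- -> no-route
  lookup 135.182.0.77: bits 10000111101101100000 walk d0:-→d1:-→d2:-→d3:-→d4:-→d5:-→d6:-→d7:-→d8:H5→d9:-→d10:-→d11:-→d12:-→d13:-→d14:-→d15:-→d16:H0→d17:-→d18:-→d19:-→d20:- -> H0

== LOOKUPS ==
["H2","no-route","H0"]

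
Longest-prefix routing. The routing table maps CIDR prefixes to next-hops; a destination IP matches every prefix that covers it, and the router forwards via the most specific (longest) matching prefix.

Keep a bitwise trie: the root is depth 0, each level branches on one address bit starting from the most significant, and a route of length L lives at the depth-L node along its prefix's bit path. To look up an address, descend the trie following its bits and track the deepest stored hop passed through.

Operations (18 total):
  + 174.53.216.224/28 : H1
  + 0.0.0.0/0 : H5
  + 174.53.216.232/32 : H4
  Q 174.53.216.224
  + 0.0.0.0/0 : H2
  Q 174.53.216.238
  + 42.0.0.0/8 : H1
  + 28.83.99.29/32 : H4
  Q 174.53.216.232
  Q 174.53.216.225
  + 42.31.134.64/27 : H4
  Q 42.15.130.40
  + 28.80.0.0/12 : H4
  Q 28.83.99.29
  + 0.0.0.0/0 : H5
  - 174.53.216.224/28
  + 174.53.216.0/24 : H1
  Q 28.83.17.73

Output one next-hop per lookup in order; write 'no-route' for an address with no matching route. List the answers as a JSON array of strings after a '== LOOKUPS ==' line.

Process each operation:
  + 174.53.216.224/28 (H1) depth=28
  + 0.0.0.0/0 (H5) depth=0
  + 174.53.216.232/32 (H4) depth=32
  Q 174.53.216.224: descend 1010111000110101110110001110 ; hops seen [H5,H1] ; pick H1
  + 0.0.0.0/0 (H2) depth=0
  Q 174.53.216.238: descend 10101110001101011101100011101 ; hops seen [H2,H1] ; pick H1
  + 42.0.0.0/8 (H1) depth=8
  + 28.83.99.29/32 (H4) depth=32
  Q 174.53.216.232: descend 10101110001101011101100011101000 ; hops seen [H2,H1,H4] ; pick H4
  Q 174.53.216.225: descend 1010111000110101110110001110 ; hops seen [H2,H1] ; pick H1
  + 42.31.134.64/27 (H4) depth=27
  Q 42.15.130.40: descend 00101010000 ; hops seen [H2,H1] ; pick H1
  + 28.80.0.0/12 (H4) depth=12
  Q 28.83.99.29: descend 00011100010100110110001100011101 ; hops seen [H2,H4,H4] ; pick H4
  + 0.0.0.0/0 (H5) depth=0
  del 174.53.216.224/28 (clear depth 28)
  + 174.53.216.0/24 (H1) depth=24
  Q 28.83.17.73: descend 00011100010100110 ; hops seen [H5,H4] ; pick H4

== LOOKUPS ==
["H1","H1","H4","H1","H1","H4","H4"]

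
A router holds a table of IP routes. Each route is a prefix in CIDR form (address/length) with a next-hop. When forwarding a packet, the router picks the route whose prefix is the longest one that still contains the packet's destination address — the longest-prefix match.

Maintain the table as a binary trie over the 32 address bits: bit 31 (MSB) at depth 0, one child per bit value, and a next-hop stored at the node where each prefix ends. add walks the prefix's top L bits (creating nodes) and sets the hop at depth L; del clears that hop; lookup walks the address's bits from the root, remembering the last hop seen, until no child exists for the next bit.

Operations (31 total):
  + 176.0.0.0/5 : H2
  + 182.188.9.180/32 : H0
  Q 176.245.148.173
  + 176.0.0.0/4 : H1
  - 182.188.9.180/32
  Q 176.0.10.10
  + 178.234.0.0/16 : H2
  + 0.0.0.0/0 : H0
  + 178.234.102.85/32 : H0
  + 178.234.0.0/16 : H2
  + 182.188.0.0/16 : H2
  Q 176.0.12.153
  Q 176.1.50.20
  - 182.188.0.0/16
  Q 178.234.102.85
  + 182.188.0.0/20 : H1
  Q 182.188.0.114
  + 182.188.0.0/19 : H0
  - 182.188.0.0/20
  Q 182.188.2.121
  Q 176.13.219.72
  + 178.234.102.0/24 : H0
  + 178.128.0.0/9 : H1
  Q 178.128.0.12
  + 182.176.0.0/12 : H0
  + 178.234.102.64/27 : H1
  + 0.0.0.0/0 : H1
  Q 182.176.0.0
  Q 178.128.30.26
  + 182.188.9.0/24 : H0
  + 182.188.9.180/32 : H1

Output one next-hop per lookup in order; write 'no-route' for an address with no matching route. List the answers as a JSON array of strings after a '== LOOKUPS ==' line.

Trace:
  + 176.0.0.0/5 (H2) depth=5
  + 182.188.9.180/32 (H0) depth=32
  ? 176.245.148.173  path d0:-→d1:-→d2:-→d3:-→d4:-→d5:H2  best=H2
  + 176.0.0.0/4 (H1) depth=4
  - 182.188.9.180/32 clear@32
  ? 176.0.10.10  path d0:-→d1:-→d2:-→d3:-→d4:H1→d5:H2  best=H2
  + 178.234.0.0/16 (H2) depth=16
  + 0.0.0.0/0 (H0) depth=0
  + 178.234.102.85/32 (H0) depth=32
  + 178.234.0.0/16 (H2) depth=16
  + 182.188.0.0/16 (H2) depth=16
  ? 176.0.12.153  path d0:H0→d1:-→d2:-→d3:-→d4:H1→d5:H2→d6:-  best=H2
  ? 176.1.50.20  path d0:H0→d1:-→d2:-→d3:-→d4:H1→d5:H2→d6:-  best=H2
  - 182.188.0.0/16 clear@16
  ? 178.234.102.85  path d0:H0→d1:-→d2:-→d3:-→d4:H1→d5:H2→d6:-→d7:-→d8:-→d9:-→d10:-→d11:-→d12:-→d13:-→d14:-→d15:-→d16:H2→d17:-→d18:-→d19:-→d20:-→d21:-→d22:-→d23:-→d24:-→d25:-→d26:-→d27:-→d28:-→d29:-→d30:-→d31:-→d32:H0  best=H0
  + 182.188.0.0/20 (H1) depth=20
  ? 182.188.0.114  path d0:H0→d1:-→d2:-→d3:-→d4:H1→d5:H2→d6:-→d7:-→d8:-→d9:-→d10:-→d11:-→d12:-→d13:-→d14:-→d15:-→d16:-→d17:-→d18:-→d19:-→d20:H1  best=H1
  + 182.188.0.0/19 (H0) depth=19
  - 182.188.0.0/20 clear@20
  ? 182.188.2.121  path d0:H0→d1:-→d2:-→d3:-→d4:H1→d5:H2→d6:-→d7:-→d8:-→d9:-→d10:-→d11:-→d12:-→d13:-→d14:-→d15:-→d16:-→d17:-→d18:-→d19:H0→d20:-  best=H0
  ? 176.13.219.72  path d0:H0→d1:-→d2:-→d3:-→d4:H1→d5:H2→d6:-  best=H2
  + 178.234.102.0/24 (H0) depth=24
  + 178.128.0.0/9 (H1) depth=9
  ? 178.128.0.12  path d0:H0→d1:-→d2:-→d3:-→d4:H1→d5:H2→d6:-→d7:-→d8:-→d9:H1  best=H1
  + 182.176.0.0/12 (H0) depth=12
  + 178.234.102.64/27 (H1) depth=27
  + 0.0.0.0/0 (H1) depth=0
  ? 182.176.0.0  path d0:H1→d1:-→d2:-→d3:-→d4:H1→d5:H2→d6:-→d7:-→d8:-→d9:-→d10:-→d11:-→d12:H0  best=H0
  ? 178.128.30.26  path d0:H1→d1:-→d2:-→d3:-→d4:H1→d5:H2→d6:-→d7:-→d8:-→d9:H1  best=H1
  + 182.188.9.0/24 (H0) depth=24
  + 182.188.9.180/32 (H1) depth=32

== LOOKUPS ==
["H2","H2","H2","H2","H0","H1","H0","H2","H1","H0","H1"]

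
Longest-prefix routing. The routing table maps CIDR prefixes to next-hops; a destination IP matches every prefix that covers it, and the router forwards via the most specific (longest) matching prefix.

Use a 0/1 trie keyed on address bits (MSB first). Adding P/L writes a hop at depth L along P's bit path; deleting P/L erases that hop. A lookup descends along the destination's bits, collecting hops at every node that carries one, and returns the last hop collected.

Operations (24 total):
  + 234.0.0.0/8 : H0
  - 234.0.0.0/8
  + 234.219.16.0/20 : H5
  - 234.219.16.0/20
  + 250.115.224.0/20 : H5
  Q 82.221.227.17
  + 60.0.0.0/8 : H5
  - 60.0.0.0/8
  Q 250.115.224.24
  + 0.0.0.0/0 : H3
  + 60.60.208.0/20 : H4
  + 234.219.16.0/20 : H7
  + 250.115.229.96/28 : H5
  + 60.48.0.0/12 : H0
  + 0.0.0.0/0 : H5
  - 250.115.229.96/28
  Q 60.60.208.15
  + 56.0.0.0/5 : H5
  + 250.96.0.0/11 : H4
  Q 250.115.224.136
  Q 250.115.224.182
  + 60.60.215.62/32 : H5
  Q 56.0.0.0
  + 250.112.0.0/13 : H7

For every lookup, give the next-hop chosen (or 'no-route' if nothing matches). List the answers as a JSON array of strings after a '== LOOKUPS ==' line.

Trace:
  + 234.0.0.0/8 (H0) depth=8
  - 234.0.0.0/8 clear@8
  + 234.219.16.0/20 (H5) depth=20
  - 234.219.16.0/20 clear@20
  + 250.115.224.0/20 (H5) depth=20
  Q 82.221.227.17: descend ε ; hops seen [∅] ; pick no-route
  + 60.0.0.0/8 (H5) depth=8
  - 60.0.0.0/8 clear@8
  Q 250.115.224.24: descend 11111010011100111110 ; hops seen [H5] ; pick H5
  + 0.0.0.0/0 (H3) depth=0
  + 60.60.208.0/20 (H4) depth=20
  + 234.219.16.0/20 (H7) depth=20
  + 250.115.229.96/28 (H5) depth=28
  + 60.48.0.0/12 (H0) depth=12
  + 0.0.0.0/0 (H5) depth=0
  - 250.115.229.96/28 clear@28
  Q 60.60.208.15: descend 00111100001111001101 ; hops seen [H5,H0,H4] ; pick H4
  + 56.0.0.0/5 (H5) depth=5
  + 250.96.0.0/11 (H4) depth=11
  Q 250.115.224.136: descend 111110100111001111100 ; hops seen [H5,H4,H5] ; pick H5
  Q 250.115.224.182: descend 111110100111001111100 ; hops seen [H5,H4,H5] ; pick H5
  + 60.60.215.62/32 (H5) depth=32
  Q 56.0.0.0: descend 00111 ; hops seen [H5,H5] ; pick H5
  + 250.112.0.0/13 (H7) depth=13

== LOOKUPS ==
["no-route","H5","H4","H5","H5","H5"]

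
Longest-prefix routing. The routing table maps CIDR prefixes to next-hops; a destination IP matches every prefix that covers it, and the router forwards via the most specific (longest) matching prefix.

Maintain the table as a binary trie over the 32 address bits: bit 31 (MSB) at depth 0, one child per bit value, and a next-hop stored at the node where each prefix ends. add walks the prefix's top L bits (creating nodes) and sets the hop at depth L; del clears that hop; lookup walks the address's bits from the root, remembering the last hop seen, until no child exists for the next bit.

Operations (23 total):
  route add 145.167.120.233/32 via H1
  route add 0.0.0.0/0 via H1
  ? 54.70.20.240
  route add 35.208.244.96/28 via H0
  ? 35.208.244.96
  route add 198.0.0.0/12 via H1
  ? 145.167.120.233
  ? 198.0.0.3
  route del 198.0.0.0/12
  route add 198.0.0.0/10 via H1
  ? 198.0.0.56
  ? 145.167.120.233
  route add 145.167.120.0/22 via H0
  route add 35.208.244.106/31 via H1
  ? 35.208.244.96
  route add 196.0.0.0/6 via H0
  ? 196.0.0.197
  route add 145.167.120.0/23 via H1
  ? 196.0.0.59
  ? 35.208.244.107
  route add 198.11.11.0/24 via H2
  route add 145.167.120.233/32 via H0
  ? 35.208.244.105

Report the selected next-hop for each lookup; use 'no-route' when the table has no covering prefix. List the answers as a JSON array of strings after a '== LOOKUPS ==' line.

Trace:
  + 145.167.120.233/32 (H1) depth=32
  + 0.0.0.0/0 (H1) depth=0
  ? 54.70.20.240  path d0:H1  best=H1
  + 35.208.244.96/28 (H0) depth=28
  ? 35.208.244.96  path d0:H1→d1:-→d2:-→d3:-→d4:-→d5:-→d6:-→d7:-→d8:-→d9:-→d10:-→d11:-→d12:-→d13:-→d14:-→d15:-→d16:-→d17:-→d18:-→d19:-→d20:-→d21:-→d22:-→d23:-→d24:-→d25:-→d26:-→d27:-→d28:H0  best=H0
  + 198.0.0.0/12 (H1) depth=12
  ? 145.167.120.233  path d0:H1→d1:-→d2:-→d3:-→d4:-→d5:-→d6:-→d7:-→d8:-→d9:-→d10:-→d11:-→d12:-→d13:-→d14:-→d15:-→d16:-→d17:-→d18:-→d19:-→d20:-→d21:-→d22:-→d23:-→d24:-→d25:-→d26:-→d27:-→d28:-→d29:-→d30:-→d31:-→d32:H1  best=H1
  ? 198.0.0.3  path d0:H1→d1:-→d2:-→d3:-→d4:-→d5:-→d6:-→d7:-→d8:-→d9:-→d10:-→d11:-→d12:H1  best=H1
  - 198.0.0.0/12 clear@12
  + 198.0.0.0/10 (H1) depth=10
  ? 198.0.0.56  path d0:H1→d1:-→d2:-→d3:-→d4:-→d5:-→d6:-→d7:-→d8:-→d9:-→d10:H1→d11:-→d12:-  best=H1
  ? 145.167.120.233  path d0:H1→d1:-→d2:-→d3:-→d4:-→d5:-→d6:-→d7:-→d8:-→d9:-→d10:-→d11:-→d12:-→d13:-→d14:-→d15:-→d16:-→d17:-→d18:-→d19:-→d20:-→d21:-→d22:-→d23:-→d24:-→d25:-→d26:-→d27:-→d28:-→d29:-→d30:-→d31:-→d32:H1  best=H1
  + 145.167.120.0/22 (H0) depth=22
  + 35.208.244.106/31 (H1) depth=31
  ? 35.208.244.96  path d0:H1→d1:-→d2:-→d3:-→d4:-→d5:-→d6:-→d7:-→d8:-→d9:-→d10:-→d11:-→d12:-→d13:-→d14:-→d15:-→d16:-→d17:-→d18:-→d19:-→d20:-→d21:-→d22:-→d23:-→d24:-→d25:-→d26:-→d27:-→d28:H0  best=H0
  + 196.0.0.0/6 (H0) depth=6
  ? 196.0.0.197  path d0:H1→d1:-→d2:-→d3:-→d4:-→d5:-→d6:H0  best=H0
  + 145.167.120.0/23 (H1) depth=23
  ? 196.0.0.59  path d0:H1→d1:-→d2:-→d3:-→d4:-→d5:-→d6:H0  best=H0
  ? 35.208.244.107  path d0:H1→d1:-→d2:-→d3:-→d4:-→d5:-→d6:-→d7:-→d8:-→d9:-→d10:-→d11:-→d12:-→d13:-→d14:-→d15:-→d16:-→d17:-→d18:-→d19:-→d20:-→d21:-→d22:-→d23:-→d24:-→d25:-→d26:-→d27:-→d28:H0→d29:-→d30:-→d31:H1  best=H1
  + 198.11.11.0/24 (H2) depth=24
  + 145.167.120.233/32 (H0) depth=32
  ? 35.208.244.105  path d0:H1→d1:-→d2:-→d3:-→d4:-→d5:-→d6:-→d7:-→d8:-→d9:-→d10:-→d11:-→d12:-→d13:-→d14:-→d15:-→d16:-→d17:-→d18:-→d19:-→d20:-→d21:-→d22:-→d23:-→d24:-→d25:-→d26:-→d27:-→d28:H0→d29:-→d30:-  best=H0

== LOOKUPS ==
["H1","H0","H1","H1","H1","H1","H0","H0","H0","H1","H0"]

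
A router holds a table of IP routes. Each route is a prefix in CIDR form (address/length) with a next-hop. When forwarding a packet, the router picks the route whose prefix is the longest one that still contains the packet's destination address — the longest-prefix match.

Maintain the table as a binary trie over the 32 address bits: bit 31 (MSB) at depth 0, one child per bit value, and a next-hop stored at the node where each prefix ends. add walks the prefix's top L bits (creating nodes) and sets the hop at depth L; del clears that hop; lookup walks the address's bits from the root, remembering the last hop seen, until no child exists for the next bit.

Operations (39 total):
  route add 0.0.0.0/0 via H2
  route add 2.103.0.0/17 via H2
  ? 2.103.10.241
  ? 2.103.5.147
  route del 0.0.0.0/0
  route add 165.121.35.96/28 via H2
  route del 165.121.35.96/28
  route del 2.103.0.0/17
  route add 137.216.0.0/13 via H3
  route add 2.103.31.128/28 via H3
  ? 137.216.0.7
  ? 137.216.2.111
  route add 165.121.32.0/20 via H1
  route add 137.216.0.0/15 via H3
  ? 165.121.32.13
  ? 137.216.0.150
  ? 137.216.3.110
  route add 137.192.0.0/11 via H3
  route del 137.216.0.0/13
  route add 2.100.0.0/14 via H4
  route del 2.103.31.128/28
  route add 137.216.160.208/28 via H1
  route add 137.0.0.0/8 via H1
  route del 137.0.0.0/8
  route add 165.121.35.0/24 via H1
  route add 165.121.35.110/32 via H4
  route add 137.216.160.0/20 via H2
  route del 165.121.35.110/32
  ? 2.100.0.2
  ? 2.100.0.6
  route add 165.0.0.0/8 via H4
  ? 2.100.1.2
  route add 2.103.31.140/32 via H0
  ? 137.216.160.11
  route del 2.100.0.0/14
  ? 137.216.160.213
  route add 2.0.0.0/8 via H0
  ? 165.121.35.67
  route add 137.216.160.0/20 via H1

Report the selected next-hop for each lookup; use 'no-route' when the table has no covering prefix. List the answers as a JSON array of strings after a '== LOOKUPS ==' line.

Process each operation:
  add 0.0.0.0/0 -> H2 at depth 0
  add 2.103.0.0/17 -> H2 at depth 17
  Q 2.103.10.241: descend 00000010011001110 ; hops seen [H2,H2] ; pick H2
  Q 2.103.5.147: descend 00000010011001110 ; hops seen [H2,H2] ; pick H2
  del 0.0.0.0/0 (clear depth 0)
  add 165.121.35.96/28 -> H2 at depth 28
  del 165.121.35.96/28 (clear depth 28)
  del 2.103.0.0/17 (clear depth 17)
  add 137.216.0.0/13 -> H3 at depth 13
  add 2.103.31.128/28 -> H3 at depth 28
  Q 137.216.0.7: descend 1000100111011 ; hops seen [H3] ; pick H3
  Q 137.216.2.111: descend 1000100111011 ; hops seen [H3] ; pick H3
  add 165.121.32.0/20 -> H1 at depth 20
  add 137.216.0.0/15 -> H3 at depth 15
  Q 165.121.32.13: descend 1010010101111001001000 ; hops seen [H1] ; pick H1
  Q 137.216.0.150: descend 100010011101100 ; hops seen [H3,H3] ; pick H3
  Q 137.216.3.110: descend 100010011101100 ; hops seen [H3,H3] ; pick H3
  add 137.192.0.0/11 -> H3 at depth 11
  del 137.216.0.0/13 (clear depth 13)
  add 2.100.0.0/14 -> H4 at depth 14
  del 2.103.31.128/28 (clear depth 28)
  add 137.216.160.208/28 -> H1 at depth 28
  add 137.0.0.0/8 -> H1 at depth 8
  del 137.0.0.0/8 (clear depth 8)
  add 165.121.35.0/24 -> H1 at depth 24
  add 165.121.35.110/32 -> H4 at depth 32
  add 137.216.160.0/20 -> H2 at depth 20
  del 165.121.35.110/32 (clear depth 32)
  Q 2.100.0.2: descend 00000010011001 ; hops seen [H4] ; pick H4
  Q 2.100.0.6: descend 00000010011001 ; hops seen [H4] ; pick H4
  add 165.0.0.0/8 -> H4 at depth 8
  Q 2.100.1.2: descend 00000010011001 ; hops seen [H4] ; pick H4
  add 2.103.31.140/32 -> H0 at depth 32
  Q 137.216.160.11: descend 100010011101100010100000 ; hops seen [H3,H3,H2] ; pick H2
  del 2.100.0.0/14 (clear depth 14)
  Q 137.216.160.213: descend 1000100111011000101000001101 ; hops seen [H3,H3,H2,H1] ; pick H1
  add 2.0.0.0/8 -> H0 at depth 8
  Q 165.121.35.67: descend 10100101011110010010001101 ; hops seen [H4,H1,H1] ; pick H1
  add 137.216.160.0/20 -> H1 at depth 20

== LOOKUPS ==
["H2","H2","H3","H3","H1","H3","H3","H4","H4","H4","H2","H1","H1"]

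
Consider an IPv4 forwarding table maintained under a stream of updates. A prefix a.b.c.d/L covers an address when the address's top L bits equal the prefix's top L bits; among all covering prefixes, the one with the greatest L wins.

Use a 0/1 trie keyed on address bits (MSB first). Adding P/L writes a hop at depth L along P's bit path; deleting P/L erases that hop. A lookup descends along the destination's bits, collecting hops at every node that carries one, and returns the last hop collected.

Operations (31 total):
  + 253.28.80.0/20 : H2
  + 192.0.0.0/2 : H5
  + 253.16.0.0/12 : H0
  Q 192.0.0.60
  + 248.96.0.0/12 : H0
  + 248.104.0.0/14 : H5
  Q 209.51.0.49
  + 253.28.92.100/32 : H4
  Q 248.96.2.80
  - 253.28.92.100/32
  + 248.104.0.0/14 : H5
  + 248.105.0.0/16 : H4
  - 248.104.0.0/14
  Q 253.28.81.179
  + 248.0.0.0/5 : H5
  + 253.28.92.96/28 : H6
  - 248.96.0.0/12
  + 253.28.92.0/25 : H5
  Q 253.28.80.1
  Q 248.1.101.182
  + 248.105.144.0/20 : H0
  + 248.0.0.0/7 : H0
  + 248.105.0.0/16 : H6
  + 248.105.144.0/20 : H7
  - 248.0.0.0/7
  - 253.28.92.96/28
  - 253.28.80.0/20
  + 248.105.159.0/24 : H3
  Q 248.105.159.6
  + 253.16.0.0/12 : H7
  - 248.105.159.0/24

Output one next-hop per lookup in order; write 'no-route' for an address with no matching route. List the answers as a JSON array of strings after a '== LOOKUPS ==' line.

Process each operation:
  add 253.28.80.0/20 -> H2 at depth 20
  add 192.0.0.0/2 -> H5 at depth 2
  add 253.16.0.0/12 -> H0 at depth 12
  Q 192.0.0.60: descend 11 ; hops seen [H5] ; pick H5
  add 248.96.0.0/12 -> H0 at depth 12
  add 248.104.0.0/14 -> H5 at depth 14
  Q 209.51.0.49: descend 11 ; hops seen [H5] ; pick H5
  add 253.28.92.100/32 -> H4 at depth 32
  Q 248.96.2.80: descend 111110000110 ; hops seen [H5,H0] ; pick H0
  - 253.28.92.100/32 clear@32
  add 248.104.0.0/14 -> H5 at depth 14
  add 248.105.0.0/16 -> H4 at depth 16
  - 248.104.0.0/14 clear@14
  Q 253.28.81.179: descend 11111101000111000101 ; hops seen [H5,H0,H2] ; pick H2
  add 248.0.0.0/5 -> H5 at depth 5
  add 253.28.92.96/28 -> H6 at depth 28
  - 248.96.0.0/12 clear@12
  add 253.28.92.0/25 -> H5 at depth 25
  Q 253.28.80.1: descend 11111101000111000101 ; hops seen [H5,H5,H0,H2] ; pick H2
  Q 248.1.101.182: descend 111110000 ; hops seen [H5,H5] ; pick H5
  add 248.105.144.0/20 -> H0 at depth 20
  add 248.0.0.0/7 -> H0 at depth 7
  add 248.105.0.0/16 -> H6 at depth 16
  add 248.105.144.0/20 -> H7 at depth 20
  - 248.0.0.0/7 clear@7
  - 253.28.92.96/28 clear@28
  - 253.28.80.0/20 clear@20
  add 248.105.159.0/24 -> H3 at depth 24
  Q 248.105.159.6: descend 111110000110100110011111 ; hops seen [H5,H5,H6,H7,H3] ; pick H3
  add 253.16.0.0/12 -> H7 at depth 12
  - 248.105.159.0/24 clear@24

== LOOKUPS ==
["H5","H5","H0","H2","H2","H5","H3"]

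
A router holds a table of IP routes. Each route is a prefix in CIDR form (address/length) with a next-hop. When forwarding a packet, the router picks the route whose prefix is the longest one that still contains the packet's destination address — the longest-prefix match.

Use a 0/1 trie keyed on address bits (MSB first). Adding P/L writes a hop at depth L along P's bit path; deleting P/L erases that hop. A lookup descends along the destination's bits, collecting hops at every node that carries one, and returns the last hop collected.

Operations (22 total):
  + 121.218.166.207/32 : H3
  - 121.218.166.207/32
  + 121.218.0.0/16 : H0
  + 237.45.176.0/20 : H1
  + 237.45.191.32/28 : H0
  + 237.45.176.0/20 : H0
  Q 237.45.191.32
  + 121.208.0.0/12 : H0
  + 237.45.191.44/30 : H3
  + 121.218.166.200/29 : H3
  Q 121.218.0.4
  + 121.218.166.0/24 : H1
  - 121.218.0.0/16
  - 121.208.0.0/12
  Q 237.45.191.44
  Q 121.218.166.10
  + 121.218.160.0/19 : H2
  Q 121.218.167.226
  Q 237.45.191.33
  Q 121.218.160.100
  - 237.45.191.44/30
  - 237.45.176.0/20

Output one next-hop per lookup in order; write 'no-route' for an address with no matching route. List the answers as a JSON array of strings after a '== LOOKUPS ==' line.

Process each operation:
  + 121.218.166.207/32 (H3) depth=32
  - 121.218.166.207/32 clear@32
  + 121.218.0.0/16 (H0) depth=16
  + 237.45.176.0/20 (H1) depth=20
  + 237.45.191.32/28 (H0) depth=28
  + 237.45.176.0/20 (H0) depth=20
  ? 237.45.191.32  path d0:-→d1:-→d2:-→d3:-→d4:-→d5:-→d6:-→d7:-→d8:-→d9:-→d10:-→d11:-→d12:-→d13:-→d14:-→d15:-→d16:-→d17:-→d18:-→d19:-→d20:H0→d21:-→d22:-→d23:-→d24:-→d25:-→d26:-→d27:-→d28:H0  best=H0
  + 121.208.0.0/12 (H0) depth=12
  + 237.45.191.44/30 (H3) depth=30
  + 121.218.166.200/29 (H3) depth=29
  ? 121.218.0.4  path d0:-→d1:-→d2:-→d3:-→d4:-→d5:-→d6:-→d7:-→d8:-→d9:-→d10:-→d11:-→d12:H0→d13:-→d14:-→d15:-→d16:H0  best=H0
  + 121.218.166.0/24 (H1) depth=24
  - 121.218.0.0/16 clear@16
  - 121.208.0.0/12 clear@12
  ? 237.45.191.44  path d0:-→d1:-→d2:-→d3:-→d4:-→d5:-→d6:-→d7:-→d8:-→d9:-→d10:-→d11:-→d12:-→d13:-→d14:-→d15:-→d16:-→d17:-→d18:-→d19:-→d20:H0→d21:-→d22:-→d23:-→d24:-→d25:-→d26:-→d27:-→d28:H0→d29:-→d30:H3  best=H3
  ? 121.218.166.10  path d0:-→d1:-→d2:-→d3:-→d4:-→d5:-→d6:-→d7:-→d8:-→d9:-→d10:-→d11:-→d12:-→d13:-→d14:-→d15:-→d16:-→d17:-→d18:-→d19:-→d20:-→d21:-→d22:-→d23:-→d24:H1  best=H1
  + 121.218.160.0/19 (H2) depth=19
  ? 121.218.167.226  path d0:-→d1:-→d2:-→d3:-→d4:-→d5:-→d6:-→d7:-→d8:-→d9:-→d10:-→d11:-→d12:-→d13:-→d14:-→d15:-→d16:-→d17:-→d18:-→d19:H2→d20:-→d21:-→d22:-→d23:-  best=H2
  ? 237.45.191.33  path d0:-→d1:-→d2:-→d3:-→d4:-→d5:-→d6:-→d7:-→d8:-→d9:-→d10:-→d11:-→d12:-→d13:-→d14:-→d15:-→d16:-→d17:-→d18:-→d19:-→d20:H0→d21:-→d22:-→d23:-→d24:-→d25:-→d26:-→d27:-→d28:H0  best=H0
  ? 121.218.160.100  path d0:-→d1:-→d2:-→d3:-→d4:-→d5:-→d6:-→d7:-→d8:-→d9:-→d10:-→d11:-→d12:-→d13:-→d14:-→d15:-→d16:-→d17:-→d18:-→d19:H2→d20:-→d21:-  best=H2
  - 237.45.191.44/30 clear@30
  - 237.45.176.0/20 clear@20

== LOOKUPS ==
["H0","H0","H3","H1","H2","H0","H2"]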